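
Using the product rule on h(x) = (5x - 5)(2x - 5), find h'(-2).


Let u(x) = 5x - 5 and v(x) = 2x - 5
u'(x) = 5
v'(x) = 2
Product rule: h'(x) = u'(x)*v(x) + u(x)*v'(x)
= 5 * (2x - 5) + (5x - 5) * 2
At x = -2:
u(-2) = 5 * (-2) - 5 = -15
v(-2) = 2 * (-2) - 5 = -9
h'(-2) = 5 * (-9) + (-15) * 2
= -45 - 30
= -75

-75


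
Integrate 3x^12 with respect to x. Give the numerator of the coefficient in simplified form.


Apply the power rule for integration:
integral of ax^n dx = a/(n+1) * x^(n+1) + C
integral of 3x^12 dx
= 3/13 * x^13 + C
The coefficient in lowest terms is 3/13, and its numerator is 3

3


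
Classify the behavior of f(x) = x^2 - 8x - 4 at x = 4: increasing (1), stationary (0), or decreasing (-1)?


Compute f'(x) to determine behavior:
f'(x) = 2x - 8
f'(4) = 2 * 4 - 8
= 8 - 8
= 0
Since f'(4) = 0, the function is stationary (0)

0


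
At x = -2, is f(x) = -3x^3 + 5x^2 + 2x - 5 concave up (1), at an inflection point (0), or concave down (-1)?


Concavity is determined by the sign of f''(x).
f(x) = -3x^3 + 5x^2 + 2x - 5
f'(x) = -9x^2 + 10x + 2
f''(x) = -18x + 10
f''(-2) = -18 * (-2) + 10
= 36 + 10
= 46
Since f''(-2) > 0, the function is concave up (1)

1


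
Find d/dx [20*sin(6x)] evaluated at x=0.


Apply the chain rule to differentiate 20*sin(6x):
d/dx [20*sin(6x)]
= 20 * cos(6x) * d/dx(6x)
= 20 * 6 * cos(6x)
= 120 * cos(6x)
Evaluate at x = 0:
= 120 * cos(0)
= 120 * 1
= 120

120


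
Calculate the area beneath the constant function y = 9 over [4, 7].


The area under a constant function y = 9 is a rectangle.
Width = 7 - 4 = 3
Height = 9
Area = width * height
= 3 * 9
= 27

27


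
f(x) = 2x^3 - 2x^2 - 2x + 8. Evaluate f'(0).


Differentiate f(x) = 2x^3 - 2x^2 - 2x + 8 term by term:
f'(x) = 6x^2 - 4x - 2
Substitute x = 0:
f'(0) = 6 * 0^2 - 4 * 0 - 2
= 0 + 0 - 2
= -2

-2


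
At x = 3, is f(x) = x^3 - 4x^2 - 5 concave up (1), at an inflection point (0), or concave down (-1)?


Concavity is determined by the sign of f''(x).
f(x) = x^3 - 4x^2 - 5
f'(x) = 3x^2 - 8x
f''(x) = 6x - 8
f''(3) = 6 * 3 - 8
= 18 - 8
= 10
Since f''(3) > 0, the function is concave up (1)

1


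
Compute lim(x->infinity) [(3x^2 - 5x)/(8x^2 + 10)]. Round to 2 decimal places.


For limits at infinity with equal-degree polynomials,
we compare leading coefficients.
Numerator leading term: 3x^2
Denominator leading term: 8x^2
Divide both by x^2:
lim = (3 - 5/x) / (8 + 10/x^2)
As x -> infinity, the 1/x and 1/x^2 terms vanish:
= 3/8 ≈ 0.38

0.38


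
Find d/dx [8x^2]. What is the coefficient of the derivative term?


We apply the power rule: d/dx [ax^n] = a*n * x^(n-1)
d/dx [8x^2]
= 8 * 2 * x^(2-1)
= 16x
The coefficient is 16

16


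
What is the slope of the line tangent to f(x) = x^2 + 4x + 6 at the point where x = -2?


The slope of the tangent line equals f'(x) at the point.
f(x) = x^2 + 4x + 6
f'(x) = 2x + 4
At x = -2:
f'(-2) = 2 * (-2) + 4
= -4 + 4
= 0

0


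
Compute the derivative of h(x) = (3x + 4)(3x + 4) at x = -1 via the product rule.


Let u(x) = 3x + 4 and v(x) = 3x + 4
u'(x) = 3
v'(x) = 3
Product rule: h'(x) = u'(x)*v(x) + u(x)*v'(x)
= 3 * (3x + 4) + (3x + 4) * 3
At x = -1:
u(-1) = 3 * (-1) + 4 = 1
v(-1) = 3 * (-1) + 4 = 1
h'(-1) = 3 * 1 + 1 * 3
= 3 + 3
= 6

6


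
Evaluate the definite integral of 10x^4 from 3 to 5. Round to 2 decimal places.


Find the antiderivative of 10x^4:
F(x) = 10/5 * x^5
Apply the Fundamental Theorem of Calculus:
F(5) - F(3)
= 10/5 * 5^5 - 10/5 * 3^5
= 10/5 * (3125 - 243)
= 10/5 * 2882
= 5764 = 5764.00

5764.00


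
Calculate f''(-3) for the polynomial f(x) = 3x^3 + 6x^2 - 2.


First derivative:
f'(x) = 9x^2 + 12x
Second derivative:
f''(x) = 18x + 12
Substitute x = -3:
f''(-3) = 18 * (-3) + 12
= -54 + 12
= -42

-42


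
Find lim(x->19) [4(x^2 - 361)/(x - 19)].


Direct substitution gives 0/0, so we factor the numerator.
Factor: 4(x^2 - 361) = 4 * (x - 19)(x + 19)
Cancel the common factor (x - 19):
4(x^2 - 361)/(x - 19) = 4 * (x + 19)
Now substitute x = 19:
= 4 * (19 + 19) = 152

152


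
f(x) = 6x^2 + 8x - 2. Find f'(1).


Differentiate term by term using power and sum rules:
f(x) = 6x^2 + 8x - 2
f'(x) = 12x + 8
Substitute x = 1:
f'(1) = 12 * 1 + 8
= 12 + 8
= 20

20


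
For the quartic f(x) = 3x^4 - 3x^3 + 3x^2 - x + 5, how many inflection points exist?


Inflection points occur where f''(x) = 0 and concavity changes.
f(x) = 3x^4 - 3x^3 + 3x^2 - x + 5
f'(x) = 12x^3 - 9x^2 + 6x - 1
f''(x) = 36x^2 - 18x + 6
This is a quadratic in x. Use the discriminant to count real roots.
Discriminant = (-18)^2 - 4 * 36 * 6
= 324 - 864
= -540
Since discriminant < 0, f''(x) = 0 has no real solutions.
Number of inflection points: 0

0


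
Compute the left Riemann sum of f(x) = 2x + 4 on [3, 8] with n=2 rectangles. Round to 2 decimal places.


Left Riemann sum uses left endpoints of each subinterval.
Interval: [3, 8], n = 2
dx = (8 - 3) / 2 = 5/2
Left endpoints: [3, 11/2]
f values: [10, 15]
Sum = dx * (sum of f values)
= 5/2 * 25
= 125/2 = 62.50

62.50


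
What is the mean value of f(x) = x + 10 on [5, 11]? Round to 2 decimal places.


Average value = 1/(b-a) * integral from a to b of f(x) dx
First compute the integral of x + 10:
F(x) = (1/2)x^2 + 10x
F(11) = 1/2 * 121 + 10 * 11 = 341/2
F(5) = 1/2 * 25 + 10 * 5 = 125/2
Integral = 341/2 - 125/2 = 108
Average = 108 / (11 - 5) = 108 / 6
= 18 = 18.00

18.00


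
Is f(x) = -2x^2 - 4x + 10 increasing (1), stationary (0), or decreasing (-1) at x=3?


Compute f'(x) to determine behavior:
f'(x) = -4x - 4
f'(3) = -4 * 3 - 4
= -12 - 4
= -16
Since f'(3) < 0, the function is decreasing (-1)

-1


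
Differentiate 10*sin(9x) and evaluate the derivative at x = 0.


Apply the chain rule to differentiate 10*sin(9x):
d/dx [10*sin(9x)]
= 10 * cos(9x) * d/dx(9x)
= 10 * 9 * cos(9x)
= 90 * cos(9x)
Evaluate at x = 0:
= 90 * cos(0)
= 90 * 1
= 90

90


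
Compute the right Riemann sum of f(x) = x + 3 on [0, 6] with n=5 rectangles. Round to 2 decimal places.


Right Riemann sum uses right endpoints of each subinterval.
Interval: [0, 6], n = 5
dx = (6 - 0) / 5 = 6/5
Right endpoints: [6/5, 12/5, 18/5, 24/5, 6]
f values: [21/5, 27/5, 33/5, 39/5, 9]
Sum = dx * (sum of f values)
= 6/5 * 33
= 198/5 = 39.60

39.60


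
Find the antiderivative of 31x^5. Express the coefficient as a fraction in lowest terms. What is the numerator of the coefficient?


Apply the power rule for integration:
integral of ax^n dx = a/(n+1) * x^(n+1) + C
integral of 31x^5 dx
= 31/6 * x^6 + C
The coefficient in lowest terms is 31/6, and its numerator is 31

31


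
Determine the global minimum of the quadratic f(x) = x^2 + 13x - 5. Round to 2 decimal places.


For a quadratic f(x) = ax^2 + bx + c with a > 0, the minimum is at the vertex.
Vertex x-coordinate: x = -b/(2a)
x = -(13) / (2 * 1)
x = -13/2
Substitute back to find the minimum value:
f(-13/2) = 1 * (-13/2)^2 + 13 * (-13/2) - 5
= 169/4 - 169/2 - 5
= -189/4 = -47.25

-47.25


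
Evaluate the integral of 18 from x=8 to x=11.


The integral of a constant k over [a, b] equals k * (b - a).
integral from 8 to 11 of 18 dx
= 18 * (11 - 8)
= 18 * 3
= 54

54


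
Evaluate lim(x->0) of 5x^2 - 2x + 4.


Since polynomials are continuous, we use direct substitution.
lim(x->0) of 5x^2 - 2x + 4
= 5 * 0^2 - 2 * 0 + 4
= 0 + 0 + 4
= 4

4


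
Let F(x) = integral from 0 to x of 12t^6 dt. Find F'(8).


By the Fundamental Theorem of Calculus (Part 1):
If F(x) = integral from 0 to x of f(t) dt, then F'(x) = f(x)
Here f(t) = 12t^6
So F'(x) = 12x^6
Evaluate at x = 8:
F'(8) = 12 * 8^6
= 12 * 262144
= 3145728

3145728


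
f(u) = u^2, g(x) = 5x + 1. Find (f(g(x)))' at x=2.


Using the chain rule: (f(g(x)))' = f'(g(x)) * g'(x)
First, find g(2):
g(2) = 5 * 2 + 1 = 11
Next, f'(u) = 2u
And g'(x) = 5
So f'(g(2)) * g'(2)
= 2 * 11 * 5
= 110

110


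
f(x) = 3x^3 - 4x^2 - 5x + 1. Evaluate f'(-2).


Differentiate f(x) = 3x^3 - 4x^2 - 5x + 1 term by term:
f'(x) = 9x^2 - 8x - 5
Substitute x = -2:
f'(-2) = 9 * (-2)^2 - 8 * (-2) - 5
= 36 + 16 - 5
= 47

47


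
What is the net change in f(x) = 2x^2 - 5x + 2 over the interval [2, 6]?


Net change = f(b) - f(a)
f(x) = 2x^2 - 5x + 2
Compute f(6):
f(6) = 2 * 6^2 - 5 * 6 + 2
= 72 - 30 + 2
= 44
Compute f(2):
f(2) = 2 * 2^2 - 5 * 2 + 2
= 8 - 10 + 2
= 0
Net change = 44 - 0 = 44

44


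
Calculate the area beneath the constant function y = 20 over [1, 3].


The area under a constant function y = 20 is a rectangle.
Width = 3 - 1 = 2
Height = 20
Area = width * height
= 2 * 20
= 40

40


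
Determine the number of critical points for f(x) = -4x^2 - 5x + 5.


Find where f'(x) = 0:
f'(x) = -8x - 5
Set f'(x) = 0:
-8x - 5 = 0
x = 5 / (-8) = -5/8
This is a linear equation in x, so there is exactly one solution.
Number of critical points: 1

1


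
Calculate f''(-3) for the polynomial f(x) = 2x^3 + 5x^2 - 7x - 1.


First derivative:
f'(x) = 6x^2 + 10x - 7
Second derivative:
f''(x) = 12x + 10
Substitute x = -3:
f''(-3) = 12 * (-3) + 10
= -36 + 10
= -26

-26


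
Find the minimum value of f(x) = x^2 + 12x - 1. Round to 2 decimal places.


For a quadratic f(x) = ax^2 + bx + c with a > 0, the minimum is at the vertex.
Vertex x-coordinate: x = -b/(2a)
x = -(12) / (2 * 1)
x = -12/2 = -6
Substitute back to find the minimum value:
f(-6) = 1 * (-6)^2 + 12 * (-6) - 1
= 36 - 72 - 1
= -37 = -37.00

-37.00


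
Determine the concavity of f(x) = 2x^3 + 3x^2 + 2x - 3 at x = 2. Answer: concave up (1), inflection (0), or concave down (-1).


Concavity is determined by the sign of f''(x).
f(x) = 2x^3 + 3x^2 + 2x - 3
f'(x) = 6x^2 + 6x + 2
f''(x) = 12x + 6
f''(2) = 12 * 2 + 6
= 24 + 6
= 30
Since f''(2) > 0, the function is concave up (1)

1


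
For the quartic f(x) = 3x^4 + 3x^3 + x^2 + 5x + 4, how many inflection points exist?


Inflection points occur where f''(x) = 0 and concavity changes.
f(x) = 3x^4 + 3x^3 + x^2 + 5x + 4
f'(x) = 12x^3 + 9x^2 + 2x + 5
f''(x) = 36x^2 + 18x + 2
This is a quadratic in x. Use the discriminant to count real roots.
Discriminant = (18)^2 - 4 * 36 * 2
= 324 - 288
= 36
Since discriminant > 0, f''(x) = 0 has 2 distinct real solutions.
A quadratic with two distinct real roots changes sign at each root, so concavity changes at both.
Number of inflection points: 2

2


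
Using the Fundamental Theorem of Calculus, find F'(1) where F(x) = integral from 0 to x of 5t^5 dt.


By the Fundamental Theorem of Calculus (Part 1):
If F(x) = integral from 0 to x of f(t) dt, then F'(x) = f(x)
Here f(t) = 5t^5
So F'(x) = 5x^5
Evaluate at x = 1:
F'(1) = 5 * 1^5
= 5 * 1
= 5

5


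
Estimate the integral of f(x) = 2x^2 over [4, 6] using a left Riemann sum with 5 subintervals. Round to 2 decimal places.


Left Riemann sum uses left endpoints of each subinterval.
Interval: [4, 6], n = 5
dx = (6 - 4) / 5 = 2/5
Left endpoints: [4, 22/5, 24/5, 26/5, 28/5]
f values: [32, 968/25, 1152/25, 1352/25, 1568/25]
Sum = dx * (sum of f values)
= 2/5 * 1168/5
= 2336/25 = 93.44

93.44


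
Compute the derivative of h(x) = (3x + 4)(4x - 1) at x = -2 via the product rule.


Let u(x) = 3x + 4 and v(x) = 4x - 1
u'(x) = 3
v'(x) = 4
Product rule: h'(x) = u'(x)*v(x) + u(x)*v'(x)
= 3 * (4x - 1) + (3x + 4) * 4
At x = -2:
u(-2) = 3 * (-2) + 4 = -2
v(-2) = 4 * (-2) - 1 = -9
h'(-2) = 3 * (-9) + (-2) * 4
= -27 - 8
= -35

-35


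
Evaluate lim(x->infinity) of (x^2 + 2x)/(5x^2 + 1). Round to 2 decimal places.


For limits at infinity with equal-degree polynomials,
we compare leading coefficients.
Numerator leading term: x^2
Denominator leading term: 5x^2
Divide both by x^2:
lim = (1 + 2/x) / (5 + 1/x^2)
As x -> infinity, the 1/x and 1/x^2 terms vanish:
= 1/5 = 0.20

0.20


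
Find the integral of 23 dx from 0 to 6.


The integral of a constant k over [a, b] equals k * (b - a).
integral from 0 to 6 of 23 dx
= 23 * (6 - 0)
= 23 * 6
= 138

138


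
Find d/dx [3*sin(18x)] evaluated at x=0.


Apply the chain rule to differentiate 3*sin(18x):
d/dx [3*sin(18x)]
= 3 * cos(18x) * d/dx(18x)
= 3 * 18 * cos(18x)
= 54 * cos(18x)
Evaluate at x = 0:
= 54 * cos(0)
= 54 * 1
= 54

54


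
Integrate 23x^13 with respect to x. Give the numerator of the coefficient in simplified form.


Apply the power rule for integration:
integral of ax^n dx = a/(n+1) * x^(n+1) + C
integral of 23x^13 dx
= 23/14 * x^14 + C
The coefficient in lowest terms is 23/14, and its numerator is 23

23


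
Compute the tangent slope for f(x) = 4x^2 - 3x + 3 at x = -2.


The slope of the tangent line equals f'(x) at the point.
f(x) = 4x^2 - 3x + 3
f'(x) = 8x - 3
At x = -2:
f'(-2) = 8 * (-2) - 3
= -16 - 3
= -19

-19


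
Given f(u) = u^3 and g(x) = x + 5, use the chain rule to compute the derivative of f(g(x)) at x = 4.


Using the chain rule: (f(g(x)))' = f'(g(x)) * g'(x)
First, find g(4):
g(4) = 1 * 4 + 5 = 9
Next, f'(u) = 3u^2
And g'(x) = 1
So f'(g(4)) * g'(4)
= 3 * 9^2 * 1
= 3 * 81 * 1
= 243

243


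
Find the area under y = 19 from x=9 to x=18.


The area under a constant function y = 19 is a rectangle.
Width = 18 - 9 = 9
Height = 19
Area = width * height
= 9 * 19
= 171

171


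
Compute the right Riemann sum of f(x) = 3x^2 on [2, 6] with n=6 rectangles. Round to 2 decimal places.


Right Riemann sum uses right endpoints of each subinterval.
Interval: [2, 6], n = 6
dx = (6 - 2) / 6 = 2/3
Right endpoints: [8/3, 10/3, 4, 14/3, 16/3, 6]
f values: [64/3, 100/3, 48, 196/3, 256/3, 108]
Sum = dx * (sum of f values)
= 2/3 * 1084/3
= 2168/9 ≈ 240.89

240.89


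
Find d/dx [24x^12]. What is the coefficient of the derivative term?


We apply the power rule: d/dx [ax^n] = a*n * x^(n-1)
d/dx [24x^12]
= 24 * 12 * x^(12-1)
= 288x^11
The coefficient is 288

288


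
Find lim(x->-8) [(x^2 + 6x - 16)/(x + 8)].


Direct substitution gives 0/0, so we factor the numerator.
Factor: (x^2 + 6x - 16) = (x + 8)(x - 2)
Cancel the common factor (x + 8):
(x^2 + 6x - 16)/(x + 8) = (x - 2)
Now substitute x = -8:
= (-8) - (2) = -10

-10


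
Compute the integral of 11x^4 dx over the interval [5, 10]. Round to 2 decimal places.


Find the antiderivative of 11x^4:
F(x) = 11/5 * x^5
Apply the Fundamental Theorem of Calculus:
F(10) - F(5)
= 11/5 * 10^5 - 11/5 * 5^5
= 11/5 * (100000 - 3125)
= 11/5 * 96875
= 213125 = 213125.00

213125.00


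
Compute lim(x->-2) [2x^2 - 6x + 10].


Since polynomials are continuous, we use direct substitution.
lim(x->-2) of 2x^2 - 6x + 10
= 2 * (-2)^2 - 6 * (-2) + 10
= 8 + 12 + 10
= 30

30


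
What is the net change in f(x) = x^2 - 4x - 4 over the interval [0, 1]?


Net change = f(b) - f(a)
f(x) = x^2 - 4x - 4
Compute f(1):
f(1) = 1 * 1^2 - 4 * 1 - 4
= 1 - 4 - 4
= -7
Compute f(0):
f(0) = 1 * 0^2 - 4 * 0 - 4
= 0 + 0 - 4
= -4
Net change = -7 - (-4) = -3

-3


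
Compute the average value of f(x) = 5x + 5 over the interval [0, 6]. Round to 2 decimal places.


Average value = 1/(b-a) * integral from a to b of f(x) dx
First compute the integral of 5x + 5:
F(x) = (5/2)x^2 + 5x
F(6) = 5/2 * 36 + 5 * 6 = 120
F(0) = 5/2 * 0 + 5 * 0 = 0
Integral = 120 - 0 = 120
Average = 120 / (6 - 0) = 120 / 6
= 20 = 20.00

20.00


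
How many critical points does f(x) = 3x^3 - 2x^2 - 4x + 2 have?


Find where f'(x) = 0:
f(x) = 3x^3 - 2x^2 - 4x + 2
f'(x) = 9x^2 - 4x - 4
This is a quadratic in x. Use the discriminant to count real roots.
Discriminant = (-4)^2 - 4 * 9 * (-4)
= 16 - (-144)
= 160
Since discriminant > 0, f'(x) = 0 has 2 real solutions.
Number of critical points: 2

2


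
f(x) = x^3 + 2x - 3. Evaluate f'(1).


Differentiate f(x) = x^3 + 2x - 3 term by term:
f'(x) = 3x^2 + 2
Substitute x = 1:
f'(1) = 3 * 1^2 + 0 * 1 + 2
= 3 + 0 + 2
= 5

5


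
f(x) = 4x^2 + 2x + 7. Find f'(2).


Differentiate term by term using power and sum rules:
f(x) = 4x^2 + 2x + 7
f'(x) = 8x + 2
Substitute x = 2:
f'(2) = 8 * 2 + 2
= 16 + 2
= 18

18


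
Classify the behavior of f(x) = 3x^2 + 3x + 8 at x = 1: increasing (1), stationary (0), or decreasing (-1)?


Compute f'(x) to determine behavior:
f'(x) = 6x + 3
f'(1) = 6 * 1 + 3
= 6 + 3
= 9
Since f'(1) > 0, the function is increasing (1)

1


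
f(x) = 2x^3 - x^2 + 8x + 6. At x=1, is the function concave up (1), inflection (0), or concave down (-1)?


Concavity is determined by the sign of f''(x).
f(x) = 2x^3 - x^2 + 8x + 6
f'(x) = 6x^2 - 2x + 8
f''(x) = 12x - 2
f''(1) = 12 * 1 - 2
= 12 - 2
= 10
Since f''(1) > 0, the function is concave up (1)

1


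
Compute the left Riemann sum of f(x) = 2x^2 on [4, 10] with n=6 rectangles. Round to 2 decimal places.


Left Riemann sum uses left endpoints of each subinterval.
Interval: [4, 10], n = 6
dx = (10 - 4) / 6 = 1
Left endpoints: [4, 5, 6, 7, 8, 9]
f values: [32, 50, 72, 98, 128, 162]
Sum = dx * (sum of f values)
= 1 * 542
= 542 = 542.00

542.00


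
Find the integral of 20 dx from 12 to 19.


The integral of a constant k over [a, b] equals k * (b - a).
integral from 12 to 19 of 20 dx
= 20 * (19 - 12)
= 20 * 7
= 140

140


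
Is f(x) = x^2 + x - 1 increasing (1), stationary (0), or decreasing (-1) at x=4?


Compute f'(x) to determine behavior:
f'(x) = 2x + 1
f'(4) = 2 * 4 + 1
= 8 + 1
= 9
Since f'(4) > 0, the function is increasing (1)

1


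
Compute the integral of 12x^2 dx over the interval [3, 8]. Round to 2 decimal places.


Find the antiderivative of 12x^2:
F(x) = 12/3 * x^3
Apply the Fundamental Theorem of Calculus:
F(8) - F(3)
= 12/3 * 8^3 - 12/3 * 3^3
= 12/3 * (512 - 27)
= 12/3 * 485
= 1940 = 1940.00

1940.00


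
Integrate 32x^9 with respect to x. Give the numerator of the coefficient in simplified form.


Apply the power rule for integration:
integral of ax^n dx = a/(n+1) * x^(n+1) + C
integral of 32x^9 dx
= 32/10 * x^10 + C
= 16/5 * x^10 + C
The coefficient in lowest terms is 16/5, and its numerator is 16

16


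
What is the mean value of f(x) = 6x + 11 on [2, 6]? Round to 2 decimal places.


Average value = 1/(b-a) * integral from a to b of f(x) dx
First compute the integral of 6x + 11:
F(x) = 3x^2 + 11x
F(6) = 3 * 36 + 11 * 6 = 174
F(2) = 3 * 4 + 11 * 2 = 34
Integral = 174 - 34 = 140
Average = 140 / (6 - 2) = 140 / 4
= 35 = 35.00

35.00


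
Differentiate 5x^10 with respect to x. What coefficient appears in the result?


We apply the power rule: d/dx [ax^n] = a*n * x^(n-1)
d/dx [5x^10]
= 5 * 10 * x^(10-1)
= 50x^9
The coefficient is 50

50


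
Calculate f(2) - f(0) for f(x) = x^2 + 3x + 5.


Net change = f(b) - f(a)
f(x) = x^2 + 3x + 5
Compute f(2):
f(2) = 1 * 2^2 + 3 * 2 + 5
= 4 + 6 + 5
= 15
Compute f(0):
f(0) = 1 * 0^2 + 3 * 0 + 5
= 0 + 0 + 5
= 5
Net change = 15 - 5 = 10

10


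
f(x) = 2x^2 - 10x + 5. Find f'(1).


Differentiate term by term using power and sum rules:
f(x) = 2x^2 - 10x + 5
f'(x) = 4x - 10
Substitute x = 1:
f'(1) = 4 * 1 - 10
= 4 - 10
= -6

-6


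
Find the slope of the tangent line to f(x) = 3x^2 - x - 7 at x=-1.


The slope of the tangent line equals f'(x) at the point.
f(x) = 3x^2 - x - 7
f'(x) = 6x - 1
At x = -1:
f'(-1) = 6 * (-1) - 1
= -6 - 1
= -7

-7


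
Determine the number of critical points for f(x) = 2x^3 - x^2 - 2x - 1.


Find where f'(x) = 0:
f(x) = 2x^3 - x^2 - 2x - 1
f'(x) = 6x^2 - 2x - 2
This is a quadratic in x. Use the discriminant to count real roots.
Discriminant = (-2)^2 - 4 * 6 * (-2)
= 4 - (-48)
= 52
Since discriminant > 0, f'(x) = 0 has 2 real solutions.
Number of critical points: 2

2


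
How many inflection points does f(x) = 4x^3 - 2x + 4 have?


Inflection points occur where f''(x) = 0 and concavity changes.
f(x) = 4x^3 - 2x + 4
f'(x) = 12x^2 - 2
f''(x) = 24x
Set f''(x) = 0:
24x = 0
x = 0 / 24 = 0
Since f''(x) is linear (degree 1), it changes sign at this point.
Therefore there is exactly 1 inflection point.

1


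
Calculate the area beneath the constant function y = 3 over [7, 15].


The area under a constant function y = 3 is a rectangle.
Width = 15 - 7 = 8
Height = 3
Area = width * height
= 8 * 3
= 24

24


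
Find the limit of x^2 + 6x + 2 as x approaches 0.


Since polynomials are continuous, we use direct substitution.
lim(x->0) of x^2 + 6x + 2
= 1 * 0^2 + 6 * 0 + 2
= 0 + 0 + 2
= 2

2


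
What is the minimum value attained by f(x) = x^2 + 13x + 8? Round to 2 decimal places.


For a quadratic f(x) = ax^2 + bx + c with a > 0, the minimum is at the vertex.
Vertex x-coordinate: x = -b/(2a)
x = -(13) / (2 * 1)
x = -13/2
Substitute back to find the minimum value:
f(-13/2) = 1 * (-13/2)^2 + 13 * (-13/2) + 8
= 169/4 - 169/2 + 8
= -137/4 = -34.25

-34.25


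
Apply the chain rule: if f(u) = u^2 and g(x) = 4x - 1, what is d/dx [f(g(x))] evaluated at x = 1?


Using the chain rule: (f(g(x)))' = f'(g(x)) * g'(x)
First, find g(1):
g(1) = 4 * 1 - 1 = 3
Next, f'(u) = 2u
And g'(x) = 4
So f'(g(1)) * g'(1)
= 2 * 3 * 4
= 24

24


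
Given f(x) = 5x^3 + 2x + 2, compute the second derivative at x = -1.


First derivative:
f'(x) = 15x^2 + 2
Second derivative:
f''(x) = 30x
Substitute x = -1:
f''(-1) = 30 * (-1) + 0
= -30 + 0
= -30

-30


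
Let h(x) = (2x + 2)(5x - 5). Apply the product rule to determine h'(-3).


Let u(x) = 2x + 2 and v(x) = 5x - 5
u'(x) = 2
v'(x) = 5
Product rule: h'(x) = u'(x)*v(x) + u(x)*v'(x)
= 2 * (5x - 5) + (2x + 2) * 5
At x = -3:
u(-3) = 2 * (-3) + 2 = -4
v(-3) = 5 * (-3) - 5 = -20
h'(-3) = 2 * (-20) + (-4) * 5
= -40 - 20
= -60

-60


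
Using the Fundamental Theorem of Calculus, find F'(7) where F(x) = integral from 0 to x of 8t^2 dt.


By the Fundamental Theorem of Calculus (Part 1):
If F(x) = integral from 0 to x of f(t) dt, then F'(x) = f(x)
Here f(t) = 8t^2
So F'(x) = 8x^2
Evaluate at x = 7:
F'(7) = 8 * 7^2
= 8 * 49
= 392

392


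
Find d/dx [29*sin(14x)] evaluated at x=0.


Apply the chain rule to differentiate 29*sin(14x):
d/dx [29*sin(14x)]
= 29 * cos(14x) * d/dx(14x)
= 29 * 14 * cos(14x)
= 406 * cos(14x)
Evaluate at x = 0:
= 406 * cos(0)
= 406 * 1
= 406

406


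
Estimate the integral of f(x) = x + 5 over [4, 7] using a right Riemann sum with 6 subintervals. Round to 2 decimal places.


Right Riemann sum uses right endpoints of each subinterval.
Interval: [4, 7], n = 6
dx = (7 - 4) / 6 = 1/2
Right endpoints: [9/2, 5, 11/2, 6, 13/2, 7]
f values: [19/2, 10, 21/2, 11, 23/2, 12]
Sum = dx * (sum of f values)
= 1/2 * 129/2
= 129/4 = 32.25

32.25


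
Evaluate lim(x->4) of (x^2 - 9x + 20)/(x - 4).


Direct substitution gives 0/0, so we factor the numerator.
Factor: (x^2 - 9x + 20) = (x - 4)(x - 5)
Cancel the common factor (x - 4):
(x^2 - 9x + 20)/(x - 4) = (x - 5)
Now substitute x = 4:
= (4) - (5) = -1

-1


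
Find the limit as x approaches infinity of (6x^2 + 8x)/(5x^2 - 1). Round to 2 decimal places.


For limits at infinity with equal-degree polynomials,
we compare leading coefficients.
Numerator leading term: 6x^2
Denominator leading term: 5x^2
Divide both by x^2:
lim = (6 + 8/x) / (5 - 1/x^2)
As x -> infinity, the 1/x and 1/x^2 terms vanish:
= 6/5 = 1.20

1.20


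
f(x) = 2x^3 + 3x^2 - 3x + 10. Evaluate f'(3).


Differentiate f(x) = 2x^3 + 3x^2 - 3x + 10 term by term:
f'(x) = 6x^2 + 6x - 3
Substitute x = 3:
f'(3) = 6 * 3^2 + 6 * 3 - 3
= 54 + 18 - 3
= 69

69


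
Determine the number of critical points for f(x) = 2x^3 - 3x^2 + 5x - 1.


Find where f'(x) = 0:
f(x) = 2x^3 - 3x^2 + 5x - 1
f'(x) = 6x^2 - 6x + 5
This is a quadratic in x. Use the discriminant to count real roots.
Discriminant = (-6)^2 - 4 * 6 * 5
= 36 - 120
= -84
Since discriminant < 0, f'(x) = 0 has no real solutions.
Number of critical points: 0

0


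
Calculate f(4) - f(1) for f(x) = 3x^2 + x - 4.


Net change = f(b) - f(a)
f(x) = 3x^2 + x - 4
Compute f(4):
f(4) = 3 * 4^2 + 1 * 4 - 4
= 48 + 4 - 4
= 48
Compute f(1):
f(1) = 3 * 1^2 + 1 * 1 - 4
= 3 + 1 - 4
= 0
Net change = 48 - 0 = 48

48


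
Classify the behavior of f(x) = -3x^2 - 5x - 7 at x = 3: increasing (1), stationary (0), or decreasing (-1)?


Compute f'(x) to determine behavior:
f'(x) = -6x - 5
f'(3) = -6 * 3 - 5
= -18 - 5
= -23
Since f'(3) < 0, the function is decreasing (-1)

-1


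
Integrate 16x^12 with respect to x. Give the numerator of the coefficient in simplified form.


Apply the power rule for integration:
integral of ax^n dx = a/(n+1) * x^(n+1) + C
integral of 16x^12 dx
= 16/13 * x^13 + C
The coefficient in lowest terms is 16/13, and its numerator is 16

16


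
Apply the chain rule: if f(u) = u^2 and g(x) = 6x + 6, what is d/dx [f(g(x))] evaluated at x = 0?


Using the chain rule: (f(g(x)))' = f'(g(x)) * g'(x)
First, find g(0):
g(0) = 6 * 0 + 6 = 6
Next, f'(u) = 2u
And g'(x) = 6
So f'(g(0)) * g'(0)
= 2 * 6 * 6
= 72

72


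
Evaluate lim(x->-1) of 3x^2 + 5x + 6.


Since polynomials are continuous, we use direct substitution.
lim(x->-1) of 3x^2 + 5x + 6
= 3 * (-1)^2 + 5 * (-1) + 6
= 3 - 5 + 6
= 4

4


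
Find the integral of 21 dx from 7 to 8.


The integral of a constant k over [a, b] equals k * (b - a).
integral from 7 to 8 of 21 dx
= 21 * (8 - 7)
= 21 * 1
= 21

21


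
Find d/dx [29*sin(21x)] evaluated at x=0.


Apply the chain rule to differentiate 29*sin(21x):
d/dx [29*sin(21x)]
= 29 * cos(21x) * d/dx(21x)
= 29 * 21 * cos(21x)
= 609 * cos(21x)
Evaluate at x = 0:
= 609 * cos(0)
= 609 * 1
= 609

609


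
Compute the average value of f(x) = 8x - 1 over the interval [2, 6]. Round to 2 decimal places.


Average value = 1/(b-a) * integral from a to b of f(x) dx
First compute the integral of 8x - 1:
F(x) = 4x^2 - x
F(6) = 4 * 36 - 1 * 6 = 138
F(2) = 4 * 4 - 1 * 2 = 14
Integral = 138 - 14 = 124
Average = 124 / (6 - 2) = 124 / 4
= 31 = 31.00

31.00


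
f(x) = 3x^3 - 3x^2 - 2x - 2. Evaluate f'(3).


Differentiate f(x) = 3x^3 - 3x^2 - 2x - 2 term by term:
f'(x) = 9x^2 - 6x - 2
Substitute x = 3:
f'(3) = 9 * 3^2 - 6 * 3 - 2
= 81 - 18 - 2
= 61

61


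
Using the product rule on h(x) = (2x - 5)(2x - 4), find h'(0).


Let u(x) = 2x - 5 and v(x) = 2x - 4
u'(x) = 2
v'(x) = 2
Product rule: h'(x) = u'(x)*v(x) + u(x)*v'(x)
= 2 * (2x - 4) + (2x - 5) * 2
At x = 0:
u(0) = 2 * 0 - 5 = -5
v(0) = 2 * 0 - 4 = -4
h'(0) = 2 * (-4) + (-5) * 2
= -8 - 10
= -18

-18


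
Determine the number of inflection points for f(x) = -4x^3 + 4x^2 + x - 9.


Inflection points occur where f''(x) = 0 and concavity changes.
f(x) = -4x^3 + 4x^2 + x - 9
f'(x) = -12x^2 + 8x + 1
f''(x) = -24x + 8
Set f''(x) = 0:
-24x + 8 = 0
x = -8 / (-24) = 1/3
Since f''(x) is linear (degree 1), it changes sign at this point.
Therefore there is exactly 1 inflection point.

1


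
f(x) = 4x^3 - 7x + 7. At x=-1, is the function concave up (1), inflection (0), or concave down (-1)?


Concavity is determined by the sign of f''(x).
f(x) = 4x^3 - 7x + 7
f'(x) = 12x^2 - 7
f''(x) = 24x
f''(-1) = 24 * (-1) + 0
= -24 + 0
= -24
Since f''(-1) < 0, the function is concave down (-1)

-1


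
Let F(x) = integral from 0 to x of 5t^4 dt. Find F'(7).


By the Fundamental Theorem of Calculus (Part 1):
If F(x) = integral from 0 to x of f(t) dt, then F'(x) = f(x)
Here f(t) = 5t^4
So F'(x) = 5x^4
Evaluate at x = 7:
F'(7) = 5 * 7^4
= 5 * 2401
= 12005

12005


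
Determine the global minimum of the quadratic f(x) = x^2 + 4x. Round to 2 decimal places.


For a quadratic f(x) = ax^2 + bx + c with a > 0, the minimum is at the vertex.
Vertex x-coordinate: x = -b/(2a)
x = -(4) / (2 * 1)
x = -4/2 = -2
Substitute back to find the minimum value:
f(-2) = 1 * (-2)^2 + 4 * (-2) + 0
= 4 - 8 + 0
= -4 = -4.00

-4.00


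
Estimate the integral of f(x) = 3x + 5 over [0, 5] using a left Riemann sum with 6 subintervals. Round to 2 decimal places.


Left Riemann sum uses left endpoints of each subinterval.
Interval: [0, 5], n = 6
dx = (5 - 0) / 6 = 5/6
Left endpoints: [0, 5/6, 5/3, 5/2, 10/3, 25/6]
f values: [5, 15/2, 10, 25/2, 15, 35/2]
Sum = dx * (sum of f values)
= 5/6 * 135/2
= 225/4 = 56.25

56.25


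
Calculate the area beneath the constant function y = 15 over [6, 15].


The area under a constant function y = 15 is a rectangle.
Width = 15 - 6 = 9
Height = 15
Area = width * height
= 9 * 15
= 135

135


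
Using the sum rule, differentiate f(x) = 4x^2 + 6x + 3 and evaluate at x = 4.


Differentiate term by term using power and sum rules:
f(x) = 4x^2 + 6x + 3
f'(x) = 8x + 6
Substitute x = 4:
f'(4) = 8 * 4 + 6
= 32 + 6
= 38

38


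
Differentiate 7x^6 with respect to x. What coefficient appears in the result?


We apply the power rule: d/dx [ax^n] = a*n * x^(n-1)
d/dx [7x^6]
= 7 * 6 * x^(6-1)
= 42x^5
The coefficient is 42

42


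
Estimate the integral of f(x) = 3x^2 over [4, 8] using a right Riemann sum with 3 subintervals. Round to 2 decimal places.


Right Riemann sum uses right endpoints of each subinterval.
Interval: [4, 8], n = 3
dx = (8 - 4) / 3 = 4/3
Right endpoints: [16/3, 20/3, 8]
f values: [256/3, 400/3, 192]
Sum = dx * (sum of f values)
= 4/3 * 1232/3
= 4928/9 ≈ 547.56

547.56


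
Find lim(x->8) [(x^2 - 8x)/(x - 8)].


Direct substitution gives 0/0, so we factor the numerator.
Factor: (x^2 - 8x) = (x - 8)(x)
Cancel the common factor (x - 8):
(x^2 - 8x)/(x - 8) = (x)
Now substitute x = 8:
= (8) - (0) = 8

8


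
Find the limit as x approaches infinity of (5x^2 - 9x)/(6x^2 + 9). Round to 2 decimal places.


For limits at infinity with equal-degree polynomials,
we compare leading coefficients.
Numerator leading term: 5x^2
Denominator leading term: 6x^2
Divide both by x^2:
lim = (5 - 9/x) / (6 + 9/x^2)
As x -> infinity, the 1/x and 1/x^2 terms vanish:
= 5/6 ≈ 0.83

0.83


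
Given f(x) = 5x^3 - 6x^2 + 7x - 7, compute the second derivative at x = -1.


First derivative:
f'(x) = 15x^2 - 12x + 7
Second derivative:
f''(x) = 30x - 12
Substitute x = -1:
f''(-1) = 30 * (-1) - 12
= -30 - 12
= -42

-42


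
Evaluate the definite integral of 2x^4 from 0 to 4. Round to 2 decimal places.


Find the antiderivative of 2x^4:
F(x) = 2/5 * x^5
Apply the Fundamental Theorem of Calculus:
F(4) - F(0)
= 2/5 * 4^5 - 2/5 * 0^5
= 2/5 * (1024 - 0)
= 2/5 * 1024
= 2048/5 = 409.60

409.60


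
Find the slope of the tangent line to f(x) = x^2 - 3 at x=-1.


The slope of the tangent line equals f'(x) at the point.
f(x) = x^2 - 3
f'(x) = 2x
At x = -1:
f'(-1) = 2 * (-1) + 0
= -2 + 0
= -2

-2


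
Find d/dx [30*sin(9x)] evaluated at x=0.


Apply the chain rule to differentiate 30*sin(9x):
d/dx [30*sin(9x)]
= 30 * cos(9x) * d/dx(9x)
= 30 * 9 * cos(9x)
= 270 * cos(9x)
Evaluate at x = 0:
= 270 * cos(0)
= 270 * 1
= 270

270


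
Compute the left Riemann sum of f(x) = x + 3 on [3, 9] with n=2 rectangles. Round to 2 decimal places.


Left Riemann sum uses left endpoints of each subinterval.
Interval: [3, 9], n = 2
dx = (9 - 3) / 2 = 3
Left endpoints: [3, 6]
f values: [6, 9]
Sum = dx * (sum of f values)
= 3 * 15
= 45 = 45.00

45.00


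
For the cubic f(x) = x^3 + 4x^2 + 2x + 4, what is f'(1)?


Differentiate f(x) = x^3 + 4x^2 + 2x + 4 term by term:
f'(x) = 3x^2 + 8x + 2
Substitute x = 1:
f'(1) = 3 * 1^2 + 8 * 1 + 2
= 3 + 8 + 2
= 13

13


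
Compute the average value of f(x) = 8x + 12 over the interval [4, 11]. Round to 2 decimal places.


Average value = 1/(b-a) * integral from a to b of f(x) dx
First compute the integral of 8x + 12:
F(x) = 4x^2 + 12x
F(11) = 4 * 121 + 12 * 11 = 616
F(4) = 4 * 16 + 12 * 4 = 112
Integral = 616 - 112 = 504
Average = 504 / (11 - 4) = 504 / 7
= 72 = 72.00

72.00


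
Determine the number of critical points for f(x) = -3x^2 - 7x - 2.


Find where f'(x) = 0:
f'(x) = -6x - 7
Set f'(x) = 0:
-6x - 7 = 0
x = 7 / (-6) = -7/6
This is a linear equation in x, so there is exactly one solution.
Number of critical points: 1

1


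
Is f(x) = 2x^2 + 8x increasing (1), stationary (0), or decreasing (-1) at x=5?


Compute f'(x) to determine behavior:
f'(x) = 4x + 8
f'(5) = 4 * 5 + 8
= 20 + 8
= 28
Since f'(5) > 0, the function is increasing (1)

1


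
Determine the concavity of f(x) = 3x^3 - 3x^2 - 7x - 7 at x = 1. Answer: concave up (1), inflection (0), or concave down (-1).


Concavity is determined by the sign of f''(x).
f(x) = 3x^3 - 3x^2 - 7x - 7
f'(x) = 9x^2 - 6x - 7
f''(x) = 18x - 6
f''(1) = 18 * 1 - 6
= 18 - 6
= 12
Since f''(1) > 0, the function is concave up (1)

1


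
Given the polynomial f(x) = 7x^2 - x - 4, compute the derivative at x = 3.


Differentiate term by term using power and sum rules:
f(x) = 7x^2 - x - 4
f'(x) = 14x - 1
Substitute x = 3:
f'(3) = 14 * 3 - 1
= 42 - 1
= 41

41


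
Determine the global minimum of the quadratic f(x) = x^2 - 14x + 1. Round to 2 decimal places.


For a quadratic f(x) = ax^2 + bx + c with a > 0, the minimum is at the vertex.
Vertex x-coordinate: x = -b/(2a)
x = -(-14) / (2 * 1)
x = 14/2 = 7
Substitute back to find the minimum value:
f(7) = 1 * 7^2 - 14 * 7 + 1
= 49 - 98 + 1
= -48 = -48.00

-48.00


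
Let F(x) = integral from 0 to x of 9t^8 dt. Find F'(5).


By the Fundamental Theorem of Calculus (Part 1):
If F(x) = integral from 0 to x of f(t) dt, then F'(x) = f(x)
Here f(t) = 9t^8
So F'(x) = 9x^8
Evaluate at x = 5:
F'(5) = 9 * 5^8
= 9 * 390625
= 3515625

3515625


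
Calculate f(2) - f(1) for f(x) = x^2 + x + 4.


Net change = f(b) - f(a)
f(x) = x^2 + x + 4
Compute f(2):
f(2) = 1 * 2^2 + 1 * 2 + 4
= 4 + 2 + 4
= 10
Compute f(1):
f(1) = 1 * 1^2 + 1 * 1 + 4
= 1 + 1 + 4
= 6
Net change = 10 - 6 = 4

4


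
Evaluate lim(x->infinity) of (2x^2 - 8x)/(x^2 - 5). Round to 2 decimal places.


For limits at infinity with equal-degree polynomials,
we compare leading coefficients.
Numerator leading term: 2x^2
Denominator leading term: x^2
Divide both by x^2:
lim = (2 - 8/x) / (1 - 5/x^2)
As x -> infinity, the 1/x and 1/x^2 terms vanish:
= 2/1 = 2 = 2.00

2.00


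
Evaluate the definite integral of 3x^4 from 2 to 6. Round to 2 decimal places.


Find the antiderivative of 3x^4:
F(x) = 3/5 * x^5
Apply the Fundamental Theorem of Calculus:
F(6) - F(2)
= 3/5 * 6^5 - 3/5 * 2^5
= 3/5 * (7776 - 32)
= 3/5 * 7744
= 23232/5 = 4646.40

4646.40


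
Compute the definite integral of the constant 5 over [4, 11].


The integral of a constant k over [a, b] equals k * (b - a).
integral from 4 to 11 of 5 dx
= 5 * (11 - 4)
= 5 * 7
= 35

35


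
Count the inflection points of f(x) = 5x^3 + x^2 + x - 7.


Inflection points occur where f''(x) = 0 and concavity changes.
f(x) = 5x^3 + x^2 + x - 7
f'(x) = 15x^2 + 2x + 1
f''(x) = 30x + 2
Set f''(x) = 0:
30x + 2 = 0
x = -2 / 30 = -1/15
Since f''(x) is linear (degree 1), it changes sign at this point.
Therefore there is exactly 1 inflection point.

1


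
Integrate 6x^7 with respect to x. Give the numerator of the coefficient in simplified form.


Apply the power rule for integration:
integral of ax^n dx = a/(n+1) * x^(n+1) + C
integral of 6x^7 dx
= 6/8 * x^8 + C
= 3/4 * x^8 + C
The coefficient in lowest terms is 3/4, and its numerator is 3

3


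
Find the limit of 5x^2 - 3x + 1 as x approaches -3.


Since polynomials are continuous, we use direct substitution.
lim(x->-3) of 5x^2 - 3x + 1
= 5 * (-3)^2 - 3 * (-3) + 1
= 45 + 9 + 1
= 55

55


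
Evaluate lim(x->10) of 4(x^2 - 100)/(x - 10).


Direct substitution gives 0/0, so we factor the numerator.
Factor: 4(x^2 - 100) = 4 * (x - 10)(x + 10)
Cancel the common factor (x - 10):
4(x^2 - 100)/(x - 10) = 4 * (x + 10)
Now substitute x = 10:
= 4 * (10 + 10) = 80

80


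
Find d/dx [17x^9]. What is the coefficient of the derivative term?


We apply the power rule: d/dx [ax^n] = a*n * x^(n-1)
d/dx [17x^9]
= 17 * 9 * x^(9-1)
= 153x^8
The coefficient is 153

153


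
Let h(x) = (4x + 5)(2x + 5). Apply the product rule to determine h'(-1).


Let u(x) = 4x + 5 and v(x) = 2x + 5
u'(x) = 4
v'(x) = 2
Product rule: h'(x) = u'(x)*v(x) + u(x)*v'(x)
= 4 * (2x + 5) + (4x + 5) * 2
At x = -1:
u(-1) = 4 * (-1) + 5 = 1
v(-1) = 2 * (-1) + 5 = 3
h'(-1) = 4 * 3 + 1 * 2
= 12 + 2
= 14

14


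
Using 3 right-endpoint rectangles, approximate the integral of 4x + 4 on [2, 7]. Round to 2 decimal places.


Right Riemann sum uses right endpoints of each subinterval.
Interval: [2, 7], n = 3
dx = (7 - 2) / 3 = 5/3
Right endpoints: [11/3, 16/3, 7]
f values: [56/3, 76/3, 32]
Sum = dx * (sum of f values)
= 5/3 * 76
= 380/3 ≈ 126.67

126.67


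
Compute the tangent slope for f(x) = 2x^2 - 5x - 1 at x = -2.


The slope of the tangent line equals f'(x) at the point.
f(x) = 2x^2 - 5x - 1
f'(x) = 4x - 5
At x = -2:
f'(-2) = 4 * (-2) - 5
= -8 - 5
= -13

-13


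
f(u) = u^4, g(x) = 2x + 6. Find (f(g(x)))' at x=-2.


Using the chain rule: (f(g(x)))' = f'(g(x)) * g'(x)
First, find g(-2):
g(-2) = 2 * (-2) + 6 = 2
Next, f'(u) = 4u^3
And g'(x) = 2
So f'(g(-2)) * g'(-2)
= 4 * 2^3 * 2
= 4 * 8 * 2
= 64

64


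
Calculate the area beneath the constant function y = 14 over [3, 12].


The area under a constant function y = 14 is a rectangle.
Width = 12 - 3 = 9
Height = 14
Area = width * height
= 9 * 14
= 126

126


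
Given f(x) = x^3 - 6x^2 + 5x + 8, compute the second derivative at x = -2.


First derivative:
f'(x) = 3x^2 - 12x + 5
Second derivative:
f''(x) = 6x - 12
Substitute x = -2:
f''(-2) = 6 * (-2) - 12
= -12 - 12
= -24

-24


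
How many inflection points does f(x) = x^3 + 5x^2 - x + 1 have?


Inflection points occur where f''(x) = 0 and concavity changes.
f(x) = x^3 + 5x^2 - x + 1
f'(x) = 3x^2 + 10x - 1
f''(x) = 6x + 10
Set f''(x) = 0:
6x + 10 = 0
x = -10 / 6 = -5/3
Since f''(x) is linear (degree 1), it changes sign at this point.
Therefore there is exactly 1 inflection point.

1


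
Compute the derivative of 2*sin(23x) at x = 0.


Apply the chain rule to differentiate 2*sin(23x):
d/dx [2*sin(23x)]
= 2 * cos(23x) * d/dx(23x)
= 2 * 23 * cos(23x)
= 46 * cos(23x)
Evaluate at x = 0:
= 46 * cos(0)
= 46 * 1
= 46

46


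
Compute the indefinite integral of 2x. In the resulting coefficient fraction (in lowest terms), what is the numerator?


Apply the power rule for integration:
integral of ax^n dx = a/(n+1) * x^(n+1) + C
integral of 2x dx
= 2/2 * x^2 + C
= 1 * x^2 + C
The coefficient in lowest terms is 1 = 1/1, so its numerator is 1

1


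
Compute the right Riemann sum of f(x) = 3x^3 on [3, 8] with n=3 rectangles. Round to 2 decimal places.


Right Riemann sum uses right endpoints of each subinterval.
Interval: [3, 8], n = 3
dx = (8 - 3) / 3 = 5/3
Right endpoints: [14/3, 19/3, 8]
f values: [2744/9, 6859/9, 1536]
Sum = dx * (sum of f values)
= 5/3 * 2603
= 13015/3 ≈ 4338.33

4338.33


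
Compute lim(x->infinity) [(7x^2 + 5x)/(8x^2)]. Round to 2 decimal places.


For limits at infinity with equal-degree polynomials,
we compare leading coefficients.
Numerator leading term: 7x^2
Denominator leading term: 8x^2
Divide both by x^2:
lim = (7 + 5/x) / (8)
As x -> infinity, the 1/x and 1/x^2 terms vanish:
= 7/8 ≈ 0.88

0.88


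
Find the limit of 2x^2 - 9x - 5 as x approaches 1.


Since polynomials are continuous, we use direct substitution.
lim(x->1) of 2x^2 - 9x - 5
= 2 * 1^2 - 9 * 1 - 5
= 2 - 9 - 5
= -12

-12


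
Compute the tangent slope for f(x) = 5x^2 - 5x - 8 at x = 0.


The slope of the tangent line equals f'(x) at the point.
f(x) = 5x^2 - 5x - 8
f'(x) = 10x - 5
At x = 0:
f'(0) = 10 * 0 - 5
= 0 - 5
= -5

-5


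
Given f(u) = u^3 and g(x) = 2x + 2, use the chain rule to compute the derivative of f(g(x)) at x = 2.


Using the chain rule: (f(g(x)))' = f'(g(x)) * g'(x)
First, find g(2):
g(2) = 2 * 2 + 2 = 6
Next, f'(u) = 3u^2
And g'(x) = 2
So f'(g(2)) * g'(2)
= 3 * 6^2 * 2
= 3 * 36 * 2
= 216

216


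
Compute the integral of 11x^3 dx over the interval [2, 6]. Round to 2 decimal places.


Find the antiderivative of 11x^3:
F(x) = 11/4 * x^4
Apply the Fundamental Theorem of Calculus:
F(6) - F(2)
= 11/4 * 6^4 - 11/4 * 2^4
= 11/4 * (1296 - 16)
= 11/4 * 1280
= 3520 = 3520.00

3520.00


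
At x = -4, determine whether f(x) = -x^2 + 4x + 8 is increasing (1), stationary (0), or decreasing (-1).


Compute f'(x) to determine behavior:
f'(x) = -2x + 4
f'(-4) = -2 * (-4) + 4
= 8 + 4
= 12
Since f'(-4) > 0, the function is increasing (1)

1
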